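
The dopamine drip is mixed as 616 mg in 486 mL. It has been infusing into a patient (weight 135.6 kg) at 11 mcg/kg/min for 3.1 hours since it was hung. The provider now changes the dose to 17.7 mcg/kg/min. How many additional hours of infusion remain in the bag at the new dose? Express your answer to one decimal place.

Initial rate:
Dose = 11 mcg/kg/min × 135.6 kg = 1491.6 mcg/min
1491.6 mcg/min × 60 min/hr = 89496 mcg/hr
Concentration = 616 mg ÷ 486 mL = 1.26749 mg/mL = 1267.49 mcg/mL
Rate = 89496 mcg/hr ÷ 1267.49 mcg/mL = 70.60886 mL/hr
Volume infused so far = 70.60886 mL/hr × 3.1 hr = 218.8875 mL
Volume remaining = 486 − 218.8875 = 267.1125 mL
New rate:
Dose = 17.7 mcg/kg/min × 135.6 kg = 2400.12 mcg/min
2400.12 mcg/min × 60 min/hr = 144007.2 mcg/hr
Rate = 144007.2 mcg/hr ÷ 1267.49 mcg/mL = 113.6161 mL/hr
Time remaining = 267.1125 mL ÷ 113.6161 mL/hr = 2.35101 hr

2.4 hours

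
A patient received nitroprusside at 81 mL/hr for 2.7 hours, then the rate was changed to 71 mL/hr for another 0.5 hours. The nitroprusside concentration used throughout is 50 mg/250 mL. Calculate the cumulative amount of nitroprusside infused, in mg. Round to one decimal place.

50.8 mg

Concentration = 50 mg ÷ 250 mL = 0.2 mg/mL
Stage 1: 81 mL/hr × 2.7 hr = 218.7 mL → 218.7 mL × 0.2 mg/mL = 43.74 mg
Stage 2: 71 mL/hr × 0.5 hr = 35.5 mL → 35.5 mL × 0.2 mg/mL = 7.1 mg
Total = 43.74 + 7.1 = 50.84 mg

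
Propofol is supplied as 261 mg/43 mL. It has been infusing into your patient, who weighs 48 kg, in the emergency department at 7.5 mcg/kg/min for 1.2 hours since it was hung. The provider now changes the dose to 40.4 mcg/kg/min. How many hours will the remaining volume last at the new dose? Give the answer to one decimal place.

2.0 hours

Initial rate:
Dose = 7.5 mcg/kg/min × 48 kg = 360 mcg/min
360 mcg/min × 60 min/hr = 21600 mcg/hr
Concentration = 261 mg ÷ 43 mL = 6.069767 mg/mL = 6069.767 mcg/mL
Rate = 21600 mcg/hr ÷ 6069.767 mcg/mL = 3.558621 mL/hr
Volume infused so far = 3.558621 mL/hr × 1.2 hr = 4.270345 mL
Volume remaining = 43 − 4.270345 = 38.72966 mL
New rate:
Dose = 40.4 mcg/kg/min × 48 kg = 1939.2 mcg/min
1939.2 mcg/min × 60 min/hr = 116352 mcg/hr
Rate = 116352 mcg/hr ÷ 6069.767 mcg/mL = 19.1691 mL/hr
Time remaining = 38.72966 mL ÷ 19.1691 mL/hr = 2.020421 hr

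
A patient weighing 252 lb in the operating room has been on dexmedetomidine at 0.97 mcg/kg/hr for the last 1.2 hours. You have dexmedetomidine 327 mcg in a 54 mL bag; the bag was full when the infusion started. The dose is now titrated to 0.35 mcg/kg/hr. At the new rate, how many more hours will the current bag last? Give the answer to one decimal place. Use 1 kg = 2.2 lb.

Initial rate:
Weight = 252 lb ÷ 2.2 lb/kg = 114.5455 kg
Dose = 0.97 mcg/kg/hr × 114.5455 kg = 111.1091 mcg/hr
Concentration = 327 mcg ÷ 54 mL = 6.055556 mcg/mL
Rate = 111.1091 mcg/hr ÷ 6.055556 mcg/mL = 18.34829 mL/hr
Volume infused so far = 18.34829 mL/hr × 1.2 hr = 22.01795 mL
Volume remaining = 54 − 22.01795 = 31.98205 mL
New rate:
Dose = 0.35 mcg/kg/hr × 114.5455 kg = 40.09091 mcg/hr
Rate = 40.09091 mcg/hr ÷ 6.055556 mcg/mL = 6.620517 mL/hr
Time remaining = 31.98205 mL ÷ 6.620517 mL/hr = 4.830748 hr

4.8 hours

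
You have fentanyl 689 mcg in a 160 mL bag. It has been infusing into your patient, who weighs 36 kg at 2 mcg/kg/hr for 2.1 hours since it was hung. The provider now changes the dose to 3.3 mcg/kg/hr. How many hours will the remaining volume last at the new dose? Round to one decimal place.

Initial rate:
Dose = 2 mcg/kg/hr × 36 kg = 72 mcg/hr
Concentration = 689 mcg ÷ 160 mL = 4.30625 mcg/mL
Rate = 72 mcg/hr ÷ 4.30625 mcg/mL = 16.71988 mL/hr
Volume infused so far = 16.71988 mL/hr × 2.1 hr = 35.11176 mL
Volume remaining = 160 − 35.11176 = 124.8882 mL
New rate:
Dose = 3.3 mcg/kg/hr × 36 kg = 118.8 mcg/hr
Rate = 118.8 mcg/hr ÷ 4.30625 mcg/mL = 27.58781 mL/hr
Time remaining = 124.8882 mL ÷ 27.58781 mL/hr = 4.526936 hr

4.5 hours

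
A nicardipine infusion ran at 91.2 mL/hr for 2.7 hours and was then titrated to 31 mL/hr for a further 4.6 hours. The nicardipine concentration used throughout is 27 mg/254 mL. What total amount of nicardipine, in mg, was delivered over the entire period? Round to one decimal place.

41.3 mg

Concentration = 27 mg ÷ 254 mL = 0.1062992 mg/mL
Stage 1: 91.2 mL/hr × 2.7 hr = 246.24 mL → 246.24 mL × 0.1062992 mg/mL = 26.17512 mg
Stage 2: 31 mL/hr × 4.6 hr = 142.6 mL → 142.6 mL × 0.1062992 mg/mL = 15.15827 mg
Total = 26.17512 + 15.15827 = 41.33339 mg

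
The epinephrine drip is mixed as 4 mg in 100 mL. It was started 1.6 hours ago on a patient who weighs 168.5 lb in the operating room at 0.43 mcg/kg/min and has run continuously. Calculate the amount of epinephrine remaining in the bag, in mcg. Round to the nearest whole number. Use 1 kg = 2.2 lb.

Weight = 168.5 lb ÷ 2.2 lb/kg = 76.59091 kg
Dose = 0.43 mcg/kg/min × 76.59091 kg = 32.93409 mcg/min
32.93409 mcg/min × 60 min/hr = 1976.045 mcg/hr
Concentration = 4 mg ÷ 100 mL = 0.04 mg/mL = 40 mcg/mL
Rate = 1976.045 mcg/hr ÷ 40 mcg/mL = 49.40114 mL/hr
Volume infused = 49.40114 mL/hr × 1.6 hr = 79.04182 mL
Volume remaining = 100 − 79.04182 = 20.95818 mL
Drug remaining = 20.95818 mL × 40 mcg/mL = 838.3273 mcg

838 mcg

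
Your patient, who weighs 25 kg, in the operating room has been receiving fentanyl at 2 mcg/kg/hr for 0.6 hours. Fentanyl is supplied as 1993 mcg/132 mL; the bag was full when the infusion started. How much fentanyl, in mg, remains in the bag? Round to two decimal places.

Dose = 2 mcg/kg/hr × 25 kg = 50 mcg/hr
Concentration = 1993 mcg ÷ 132 mL = 15.09848 mcg/mL
Rate = 50 mcg/hr ÷ 15.09848 mcg/mL = 3.311591 mL/hr
Volume infused = 3.311591 mL/hr × 0.6 hr = 1.986954 mL
Volume remaining = 132 − 1.986954 = 130.013 mL
Drug remaining = 130.013 mL × 15.09848 mcg/mL = 1963 mcg = 1.963 mg

1.96 mg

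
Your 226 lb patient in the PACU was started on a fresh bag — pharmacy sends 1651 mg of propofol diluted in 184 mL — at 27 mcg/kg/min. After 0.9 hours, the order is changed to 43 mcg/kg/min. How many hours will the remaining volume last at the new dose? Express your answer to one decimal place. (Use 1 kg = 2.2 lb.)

5.7 hours

Initial rate:
Weight = 226 lb ÷ 2.2 lb/kg = 102.7273 kg
Dose = 27 mcg/kg/min × 102.7273 kg = 2773.636 mcg/min
2773.636 mcg/min × 60 min/hr = 166418.2 mcg/hr
Concentration = 1651 mg ÷ 184 mL = 8.972826 mg/mL = 8972.826 mcg/mL
Rate = 166418.2 mcg/hr ÷ 8972.826 mcg/mL = 18.54691 mL/hr
Volume infused so far = 18.54691 mL/hr × 0.9 hr = 16.69222 mL
Volume remaining = 184 − 16.69222 = 167.3078 mL
New rate:
Dose = 43 mcg/kg/min × 102.7273 kg = 4417.273 mcg/min
4417.273 mcg/min × 60 min/hr = 265036.4 mcg/hr
Rate = 265036.4 mcg/hr ÷ 8972.826 mcg/mL = 29.53767 mL/hr
Time remaining = 167.3078 mL ÷ 29.53767 mL/hr = 5.664218 hr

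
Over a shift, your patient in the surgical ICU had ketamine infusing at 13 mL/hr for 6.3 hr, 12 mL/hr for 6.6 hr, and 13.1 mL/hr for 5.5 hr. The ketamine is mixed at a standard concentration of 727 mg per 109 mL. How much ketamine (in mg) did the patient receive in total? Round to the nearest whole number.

1555 mg

Concentration = 727 mg ÷ 109 mL = 6.669725 mg/mL
Stage 1: 13 mL/hr × 6.3 hr = 81.9 mL → 81.9 mL × 6.669725 mg/mL = 546.2505 mg
Stage 2: 12 mL/hr × 6.6 hr = 79.2 mL → 79.2 mL × 6.669725 mg/mL = 528.2422 mg
Stage 3: 13.1 mL/hr × 5.5 hr = 72.05 mL → 72.05 mL × 6.669725 mg/mL = 480.5537 mg
Total = 546.2505 + 528.2422 + 480.5537 = 1555.046 mg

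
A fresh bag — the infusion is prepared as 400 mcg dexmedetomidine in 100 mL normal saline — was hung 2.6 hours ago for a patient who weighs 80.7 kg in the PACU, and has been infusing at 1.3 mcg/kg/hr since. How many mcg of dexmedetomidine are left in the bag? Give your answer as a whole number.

Dose = 1.3 mcg/kg/hr × 80.7 kg = 104.91 mcg/hr
Concentration = 400 mcg ÷ 100 mL = 4 mcg/mL
Rate = 104.91 mcg/hr ÷ 4 mcg/mL = 26.2275 mL/hr
Volume infused = 26.2275 mL/hr × 2.6 hr = 68.1915 mL
Volume remaining = 100 − 68.1915 = 31.8085 mL
Drug remaining = 31.8085 mL × 4 mcg/mL = 127.234 mcg

127 mcg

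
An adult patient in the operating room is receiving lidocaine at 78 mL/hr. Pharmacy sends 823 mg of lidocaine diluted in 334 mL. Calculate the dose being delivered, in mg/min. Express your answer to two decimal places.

3.20 mg/min

Concentration = 823 mg ÷ 334 mL = 2.464072 mg/mL
Drug rate = 78 mL/hr × 2.464072 mg/mL = 192.1976 mg/hr
192.1976 mg/hr ÷ 60 min/hr = 3.203293 mg/min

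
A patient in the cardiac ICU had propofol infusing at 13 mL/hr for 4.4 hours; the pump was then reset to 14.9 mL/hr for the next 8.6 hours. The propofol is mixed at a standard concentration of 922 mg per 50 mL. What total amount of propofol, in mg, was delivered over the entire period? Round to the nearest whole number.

Concentration = 922 mg ÷ 50 mL = 18.44 mg/mL
Stage 1: 13 mL/hr × 4.4 hr = 57.2 mL → 57.2 mL × 18.44 mg/mL = 1054.768 mg
Stage 2: 14.9 mL/hr × 8.6 hr = 128.14 mL → 128.14 mL × 18.44 mg/mL = 2362.902 mg
Total = 1054.768 + 2362.902 = 3417.67 mg

3418 mg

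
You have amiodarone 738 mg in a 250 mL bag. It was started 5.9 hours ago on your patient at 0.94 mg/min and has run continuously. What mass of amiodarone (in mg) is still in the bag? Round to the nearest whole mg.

405 mg

0.94 mg/min × 60 min/hr = 56.4 mg/hr
Concentration = 738 mg ÷ 250 mL = 2.952 mg/mL
Rate = 56.4 mg/hr ÷ 2.952 mg/mL = 19.10569 mL/hr
Volume infused = 19.10569 mL/hr × 5.9 hr = 112.7236 mL
Volume remaining = 250 − 112.7236 = 137.2764 mL
Drug remaining = 137.2764 mL × 2.952 mg/mL = 405.24 mg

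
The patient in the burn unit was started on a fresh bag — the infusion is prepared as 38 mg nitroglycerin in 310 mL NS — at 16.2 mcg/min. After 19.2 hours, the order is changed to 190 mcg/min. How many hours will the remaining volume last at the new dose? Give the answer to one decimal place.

Initial rate:
16.2 mcg/min × 60 min/hr = 972 mcg/hr
Concentration = 38 mg ÷ 310 mL = 0.1225806 mg/mL = 122.5806 mcg/mL
Rate = 972 mcg/hr ÷ 122.5806 mcg/mL = 7.929474 mL/hr
Volume infused so far = 7.929474 mL/hr × 19.2 hr = 152.2459 mL
Volume remaining = 310 − 152.2459 = 157.7541 mL
New rate:
190 mcg/min × 60 min/hr = 11400 mcg/hr
Rate = 11400 mcg/hr ÷ 122.5806 mcg/mL = 93 mL/hr
Time remaining = 157.7541 mL ÷ 93 mL/hr = 1.696281 hr

1.7 hours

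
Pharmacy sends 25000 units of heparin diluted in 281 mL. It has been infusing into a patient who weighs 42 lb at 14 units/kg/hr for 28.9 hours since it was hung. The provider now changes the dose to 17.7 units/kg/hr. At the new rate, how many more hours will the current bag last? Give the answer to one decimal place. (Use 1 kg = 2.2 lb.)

Initial rate:
Weight = 42 lb ÷ 2.2 lb/kg = 19.09091 kg
Dose = 14 units/kg/hr × 19.09091 kg = 267.2727 units/hr
Concentration = 25000 units ÷ 281 mL = 88.96797 units/mL
Rate = 267.2727 units/hr ÷ 88.96797 units/mL = 3.004145 mL/hr
Volume infused so far = 3.004145 mL/hr × 28.9 hr = 86.8198 mL
Volume remaining = 281 − 86.8198 = 194.1802 mL
New rate:
Dose = 17.7 units/kg/hr × 19.09091 kg = 337.9091 units/hr
Rate = 337.9091 units/hr ÷ 88.96797 units/mL = 3.798098 mL/hr
Time remaining = 194.1802 mL ÷ 3.798098 mL/hr = 51.12564 hr

51.1 hours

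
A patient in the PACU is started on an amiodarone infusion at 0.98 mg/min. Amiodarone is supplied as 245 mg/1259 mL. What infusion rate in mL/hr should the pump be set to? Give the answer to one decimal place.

302.2 mL/hr

0.98 mg/min × 60 min/hr = 58.8 mg/hr
Concentration = 245 mg ÷ 1259 mL = 0.1945989 mg/mL
Rate = 58.8 mg/hr ÷ 0.1945989 mg/mL = 302.16 mL/hr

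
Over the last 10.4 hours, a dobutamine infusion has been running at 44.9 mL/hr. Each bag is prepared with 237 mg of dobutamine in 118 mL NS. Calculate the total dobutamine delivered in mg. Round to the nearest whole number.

938 mg

Concentration = 237 mg ÷ 118 mL = 2.008475 mg/mL = 2008.475 mcg/mL
Drug rate = 44.9 mL/hr × 2008.475 mcg/mL = 90180.51 mcg/hr
Total = 90180.51 mcg/hr × 10.4 hr = 937877.3 mcg = 937.8773 mg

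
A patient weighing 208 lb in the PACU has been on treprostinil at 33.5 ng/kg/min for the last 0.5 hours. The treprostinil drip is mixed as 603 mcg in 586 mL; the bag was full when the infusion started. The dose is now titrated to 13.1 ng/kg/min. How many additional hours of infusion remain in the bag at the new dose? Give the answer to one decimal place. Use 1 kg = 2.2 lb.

6.8 hours

Initial rate:
Weight = 208 lb ÷ 2.2 lb/kg = 94.54545 kg
Dose = 33.5 ng/kg/min × 94.54545 kg = 3167.273 ng/min
3167.273 ng/min × 60 min/hr = 190036.4 ng/hr
Concentration = 603 mcg ÷ 586 mL = 1.02901 mcg/mL = 1029.01 ng/mL
Rate = 190036.4 ng/hr ÷ 1029.01 ng/mL = 184.6788 mL/hr
Volume infused so far = 184.6788 mL/hr × 0.5 hr = 92.33939 mL
Volume remaining = 586 − 92.33939 = 493.6606 mL
New rate:
Dose = 13.1 ng/kg/min × 94.54545 kg = 1238.545 ng/min
1238.545 ng/min × 60 min/hr = 74312.73 ng/hr
Rate = 74312.73 ng/hr ÷ 1029.01 ng/mL = 72.21768 mL/hr
Time remaining = 493.6606 mL ÷ 72.21768 mL/hr = 6.835731 hr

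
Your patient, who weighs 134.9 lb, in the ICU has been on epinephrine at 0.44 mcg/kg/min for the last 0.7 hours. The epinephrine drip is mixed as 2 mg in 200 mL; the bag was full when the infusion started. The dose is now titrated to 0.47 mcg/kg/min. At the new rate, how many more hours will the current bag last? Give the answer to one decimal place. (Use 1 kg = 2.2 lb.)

0.5 hours

Initial rate:
Weight = 134.9 lb ÷ 2.2 lb/kg = 61.31818 kg
Dose = 0.44 mcg/kg/min × 61.31818 kg = 26.98 mcg/min
26.98 mcg/min × 60 min/hr = 1618.8 mcg/hr
Concentration = 2 mg ÷ 200 mL = 0.01 mg/mL = 10 mcg/mL
Rate = 1618.8 mcg/hr ÷ 10 mcg/mL = 161.88 mL/hr
Volume infused so far = 161.88 mL/hr × 0.7 hr = 113.316 mL
Volume remaining = 200 − 113.316 = 86.684 mL
New rate:
Dose = 0.47 mcg/kg/min × 61.31818 kg = 28.81955 mcg/min
28.81955 mcg/min × 60 min/hr = 1729.173 mcg/hr
Rate = 1729.173 mcg/hr ÷ 10 mcg/mL = 172.9173 mL/hr
Time remaining = 86.684 mL ÷ 172.9173 mL/hr = 0.5013033 hr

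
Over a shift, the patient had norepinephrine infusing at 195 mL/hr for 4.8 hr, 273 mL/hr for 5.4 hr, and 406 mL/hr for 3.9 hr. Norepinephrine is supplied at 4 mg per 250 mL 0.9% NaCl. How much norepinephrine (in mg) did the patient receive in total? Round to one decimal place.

Concentration = 4 mg ÷ 250 mL = 0.016 mg/mL
Stage 1: 195 mL/hr × 4.8 hr = 936 mL → 936 mL × 0.016 mg/mL = 14.976 mg
Stage 2: 273 mL/hr × 5.4 hr = 1474.2 mL → 1474.2 mL × 0.016 mg/mL = 23.5872 mg
Stage 3: 406 mL/hr × 3.9 hr = 1583.4 mL → 1583.4 mL × 0.016 mg/mL = 25.3344 mg
Total = 14.976 + 23.5872 + 25.3344 = 63.8976 mg

63.9 mg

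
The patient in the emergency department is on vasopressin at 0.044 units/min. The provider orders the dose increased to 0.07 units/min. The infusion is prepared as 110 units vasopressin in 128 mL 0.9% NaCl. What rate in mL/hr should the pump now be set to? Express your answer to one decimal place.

0.07 units/min × 60 min/hr = 4.2 units/hr
Concentration = 110 units ÷ 128 mL = 0.859375 units/mL
Rate = 4.2 units/hr ÷ 0.859375 units/mL = 4.887273 mL/hr

4.9 mL/hr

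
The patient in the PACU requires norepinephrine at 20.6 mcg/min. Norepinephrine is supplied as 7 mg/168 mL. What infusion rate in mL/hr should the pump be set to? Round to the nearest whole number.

20.6 mcg/min × 60 min/hr = 1236 mcg/hr
Concentration = 7 mg ÷ 168 mL = 0.04166667 mg/mL = 41.66667 mcg/mL
Rate = 1236 mcg/hr ÷ 41.66667 mcg/mL = 29.664 mL/hr

30 mL/hr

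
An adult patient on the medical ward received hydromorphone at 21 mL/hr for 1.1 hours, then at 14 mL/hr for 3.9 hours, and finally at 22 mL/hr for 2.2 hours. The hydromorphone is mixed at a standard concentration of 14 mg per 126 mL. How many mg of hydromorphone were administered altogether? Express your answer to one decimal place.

Concentration = 14 mg ÷ 126 mL = 0.1111111 mg/mL
Stage 1: 21 mL/hr × 1.1 hr = 23.1 mL → 23.1 mL × 0.1111111 mg/mL = 2.566667 mg
Stage 2: 14 mL/hr × 3.9 hr = 54.6 mL → 54.6 mL × 0.1111111 mg/mL = 6.066667 mg
Stage 3: 22 mL/hr × 2.2 hr = 48.4 mL → 48.4 mL × 0.1111111 mg/mL = 5.377778 mg
Total = 2.566667 + 6.066667 + 5.377778 = 14.01111 mg

14.0 mg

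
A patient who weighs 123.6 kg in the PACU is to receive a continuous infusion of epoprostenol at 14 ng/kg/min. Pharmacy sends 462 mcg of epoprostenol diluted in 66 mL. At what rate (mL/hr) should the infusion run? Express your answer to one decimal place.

Dose = 14 ng/kg/min × 123.6 kg = 1730.4 ng/min
1730.4 ng/min × 60 min/hr = 103824 ng/hr
Concentration = 462 mcg ÷ 66 mL = 7 mcg/mL = 7000 ng/mL
Rate = 103824 ng/hr ÷ 7000 ng/mL = 14.832 mL/hr

14.8 mL/hr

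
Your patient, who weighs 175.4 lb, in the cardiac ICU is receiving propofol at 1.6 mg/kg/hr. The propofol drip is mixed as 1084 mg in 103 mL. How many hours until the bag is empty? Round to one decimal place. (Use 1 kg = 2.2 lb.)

Weight = 175.4 lb ÷ 2.2 lb/kg = 79.72727 kg
Dose = 1.6 mg/kg/hr × 79.72727 kg = 127.5636 mg/hr
Concentration = 1084 mg ÷ 103 mL = 10.52427 mg/mL
Rate = 127.5636 mg/hr ÷ 10.52427 mg/mL = 12.1209 mL/hr
Duration = 103 mL ÷ 12.1209 mL/hr = 8.497719 hr

8.5 hours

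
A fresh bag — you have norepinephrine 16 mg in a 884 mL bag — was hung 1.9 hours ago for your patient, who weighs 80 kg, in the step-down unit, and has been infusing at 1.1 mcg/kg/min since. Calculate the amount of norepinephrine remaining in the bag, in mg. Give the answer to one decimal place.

6.0 mg

Dose = 1.1 mcg/kg/min × 80 kg = 88 mcg/min
88 mcg/min × 60 min/hr = 5280 mcg/hr
Concentration = 16 mg ÷ 884 mL = 0.01809955 mg/mL = 18.09955 mcg/mL
Rate = 5280 mcg/hr ÷ 18.09955 mcg/mL = 291.72 mL/hr
Volume infused = 291.72 mL/hr × 1.9 hr = 554.268 mL
Volume remaining = 884 − 554.268 = 329.732 mL
Drug remaining = 329.732 mL × 18.09955 mcg/mL = 5968 mcg = 5.968 mg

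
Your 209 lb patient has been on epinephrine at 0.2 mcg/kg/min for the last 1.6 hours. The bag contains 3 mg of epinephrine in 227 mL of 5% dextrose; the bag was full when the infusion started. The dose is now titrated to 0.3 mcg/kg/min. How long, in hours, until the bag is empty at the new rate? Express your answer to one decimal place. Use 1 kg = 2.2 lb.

0.7 hours

Initial rate:
Weight = 209 lb ÷ 2.2 lb/kg = 95 kg
Dose = 0.2 mcg/kg/min × 95 kg = 19 mcg/min
19 mcg/min × 60 min/hr = 1140 mcg/hr
Concentration = 3 mg ÷ 227 mL = 0.01321586 mg/mL = 13.21586 mcg/mL
Rate = 1140 mcg/hr ÷ 13.21586 mcg/mL = 86.26 mL/hr
Volume infused so far = 86.26 mL/hr × 1.6 hr = 138.016 mL
Volume remaining = 227 − 138.016 = 88.984 mL
New rate:
Dose = 0.3 mcg/kg/min × 95 kg = 28.5 mcg/min
28.5 mcg/min × 60 min/hr = 1710 mcg/hr
Rate = 1710 mcg/hr ÷ 13.21586 mcg/mL = 129.39 mL/hr
Time remaining = 88.984 mL ÷ 129.39 mL/hr = 0.6877193 hr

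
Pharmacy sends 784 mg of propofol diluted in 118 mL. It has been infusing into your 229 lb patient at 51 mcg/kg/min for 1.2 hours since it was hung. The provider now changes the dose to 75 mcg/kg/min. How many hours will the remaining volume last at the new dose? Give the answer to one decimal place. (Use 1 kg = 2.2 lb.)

0.9 hours

Initial rate:
Weight = 229 lb ÷ 2.2 lb/kg = 104.0909 kg
Dose = 51 mcg/kg/min × 104.0909 kg = 5308.636 mcg/min
5308.636 mcg/min × 60 min/hr = 318518.2 mcg/hr
Concentration = 784 mg ÷ 118 mL = 6.644068 mg/mL = 6644.068 mcg/mL
Rate = 318518.2 mcg/hr ÷ 6644.068 mcg/mL = 47.94024 mL/hr
Volume infused so far = 47.94024 mL/hr × 1.2 hr = 57.52828 mL
Volume remaining = 118 − 57.52828 = 60.47172 mL
New rate:
Dose = 75 mcg/kg/min × 104.0909 kg = 7806.818 mcg/min
7806.818 mcg/min × 60 min/hr = 468409.1 mcg/hr
Rate = 468409.1 mcg/hr ÷ 6644.068 mcg/mL = 70.50035 mL/hr
Time remaining = 60.47172 mL ÷ 70.50035 mL/hr = 0.8577506 hr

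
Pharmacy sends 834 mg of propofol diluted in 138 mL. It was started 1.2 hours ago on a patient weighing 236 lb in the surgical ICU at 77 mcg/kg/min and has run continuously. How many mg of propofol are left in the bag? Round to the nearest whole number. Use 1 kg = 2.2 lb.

239 mg

Weight = 236 lb ÷ 2.2 lb/kg = 107.2727 kg
Dose = 77 mcg/kg/min × 107.2727 kg = 8260 mcg/min
8260 mcg/min × 60 min/hr = 495600 mcg/hr
Concentration = 834 mg ÷ 138 mL = 6.043478 mg/mL = 6043.478 mcg/mL
Rate = 495600 mcg/hr ÷ 6043.478 mcg/mL = 82.00576 mL/hr
Volume infused = 82.00576 mL/hr × 1.2 hr = 98.40691 mL
Volume remaining = 138 − 98.40691 = 39.59309 mL
Drug remaining = 39.59309 mL × 6043.478 mcg/mL = 239280 mcg = 239.28 mg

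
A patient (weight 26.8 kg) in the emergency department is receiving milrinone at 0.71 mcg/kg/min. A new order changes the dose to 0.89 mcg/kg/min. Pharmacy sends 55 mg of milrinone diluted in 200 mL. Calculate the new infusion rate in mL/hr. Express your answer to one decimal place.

5.2 mL/hr

Dose = 0.89 mcg/kg/min × 26.8 kg = 23.852 mcg/min
23.852 mcg/min × 60 min/hr = 1431.12 mcg/hr
Concentration = 55 mg ÷ 200 mL = 0.275 mg/mL = 275 mcg/mL
Rate = 1431.12 mcg/hr ÷ 275 mcg/mL = 5.204073 mL/hr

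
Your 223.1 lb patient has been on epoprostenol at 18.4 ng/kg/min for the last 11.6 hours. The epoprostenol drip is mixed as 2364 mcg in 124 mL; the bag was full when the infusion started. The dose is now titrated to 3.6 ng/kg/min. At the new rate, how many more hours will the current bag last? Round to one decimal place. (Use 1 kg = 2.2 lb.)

Initial rate:
Weight = 223.1 lb ÷ 2.2 lb/kg = 101.4091 kg
Dose = 18.4 ng/kg/min × 101.4091 kg = 1865.927 ng/min
1865.927 ng/min × 60 min/hr = 111955.6 ng/hr
Concentration = 2364 mcg ÷ 124 mL = 19.06452 mcg/mL = 19064.52 ng/mL
Rate = 111955.6 ng/hr ÷ 19064.52 ng/mL = 5.872461 mL/hr
Volume infused so far = 5.872461 mL/hr × 11.6 hr = 68.12055 mL
Volume remaining = 124 − 68.12055 = 55.87945 mL
New rate:
Dose = 3.6 ng/kg/min × 101.4091 kg = 365.0727 ng/min
365.0727 ng/min × 60 min/hr = 21904.36 ng/hr
Rate = 21904.36 ng/hr ÷ 19064.52 ng/mL = 1.14896 mL/hr
Time remaining = 55.87945 mL ÷ 1.14896 mL/hr = 48.63481 hr

48.6 hours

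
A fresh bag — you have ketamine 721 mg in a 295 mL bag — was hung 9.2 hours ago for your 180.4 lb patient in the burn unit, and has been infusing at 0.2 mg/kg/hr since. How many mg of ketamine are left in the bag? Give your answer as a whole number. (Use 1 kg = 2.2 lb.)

570 mg

Weight = 180.4 lb ÷ 2.2 lb/kg = 82 kg
Dose = 0.2 mg/kg/hr × 82 kg = 16.4 mg/hr
Concentration = 721 mg ÷ 295 mL = 2.444068 mg/mL
Rate = 16.4 mg/hr ÷ 2.444068 mg/mL = 6.710125 mL/hr
Volume infused = 6.710125 mL/hr × 9.2 hr = 61.73315 mL
Volume remaining = 295 − 61.73315 = 233.2669 mL
Drug remaining = 233.2669 mL × 2.444068 mg/mL = 570.12 mg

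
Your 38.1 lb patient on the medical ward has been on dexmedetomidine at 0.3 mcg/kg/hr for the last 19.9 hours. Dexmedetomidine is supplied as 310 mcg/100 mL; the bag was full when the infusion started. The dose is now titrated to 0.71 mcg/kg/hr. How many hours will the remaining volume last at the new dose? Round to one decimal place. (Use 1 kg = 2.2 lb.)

Initial rate:
Weight = 38.1 lb ÷ 2.2 lb/kg = 17.31818 kg
Dose = 0.3 mcg/kg/hr × 17.31818 kg = 5.195455 mcg/hr
Concentration = 310 mcg ÷ 100 mL = 3.1 mcg/mL
Rate = 5.195455 mcg/hr ÷ 3.1 mcg/mL = 1.675953 mL/hr
Volume infused so far = 1.675953 mL/hr × 19.9 hr = 33.35147 mL
Volume remaining = 100 − 33.35147 = 66.64853 mL
New rate:
Dose = 0.71 mcg/kg/hr × 17.31818 kg = 12.29591 mcg/hr
Rate = 12.29591 mcg/hr ÷ 3.1 mcg/mL = 3.966422 mL/hr
Time remaining = 66.64853 mL ÷ 3.966422 mL/hr = 16.80319 hr

16.8 hours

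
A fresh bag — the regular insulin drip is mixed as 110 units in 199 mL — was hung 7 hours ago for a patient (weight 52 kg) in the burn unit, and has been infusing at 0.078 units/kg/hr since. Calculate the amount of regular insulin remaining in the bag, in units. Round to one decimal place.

81.6 units

Dose = 0.078 units/kg/hr × 52 kg = 4.056 units/hr
Concentration = 110 units ÷ 199 mL = 0.5527638 units/mL
Rate = 4.056 units/hr ÷ 0.5527638 units/mL = 7.337673 mL/hr
Volume infused = 7.337673 mL/hr × 7 hr = 51.36371 mL
Volume remaining = 199 − 51.36371 = 147.6363 mL
Drug remaining = 147.6363 mL × 0.5527638 units/mL = 81.608 units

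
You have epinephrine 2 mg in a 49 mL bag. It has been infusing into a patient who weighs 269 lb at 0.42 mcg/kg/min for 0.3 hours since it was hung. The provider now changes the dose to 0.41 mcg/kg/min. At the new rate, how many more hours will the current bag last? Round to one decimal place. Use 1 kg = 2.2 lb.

0.4 hours

Initial rate:
Weight = 269 lb ÷ 2.2 lb/kg = 122.2727 kg
Dose = 0.42 mcg/kg/min × 122.2727 kg = 51.35455 mcg/min
51.35455 mcg/min × 60 min/hr = 3081.273 mcg/hr
Concentration = 2 mg ÷ 49 mL = 0.04081633 mg/mL = 40.81633 mcg/mL
Rate = 3081.273 mcg/hr ÷ 40.81633 mcg/mL = 75.49118 mL/hr
Volume infused so far = 75.49118 mL/hr × 0.3 hr = 22.64735 mL
Volume remaining = 49 − 22.64735 = 26.35265 mL
New rate:
Dose = 0.41 mcg/kg/min × 122.2727 kg = 50.13182 mcg/min
50.13182 mcg/min × 60 min/hr = 3007.909 mcg/hr
Rate = 3007.909 mcg/hr ÷ 40.81633 mcg/mL = 73.69377 mL/hr
Time remaining = 26.35265 mL ÷ 73.69377 mL/hr = 0.3575966 hr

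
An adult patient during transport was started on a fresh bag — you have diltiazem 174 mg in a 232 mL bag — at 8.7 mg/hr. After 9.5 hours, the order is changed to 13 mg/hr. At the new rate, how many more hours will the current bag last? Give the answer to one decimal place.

Initial rate:
Concentration = 174 mg ÷ 232 mL = 0.75 mg/mL
Rate = 8.7 mg/hr ÷ 0.75 mg/mL = 11.6 mL/hr
Volume infused so far = 11.6 mL/hr × 9.5 hr = 110.2 mL
Volume remaining = 232 − 110.2 = 121.8 mL
New rate:
Rate = 13 mg/hr ÷ 0.75 mg/mL = 17.33333 mL/hr
Time remaining = 121.8 mL ÷ 17.33333 mL/hr = 7.026923 hr

7.0 hours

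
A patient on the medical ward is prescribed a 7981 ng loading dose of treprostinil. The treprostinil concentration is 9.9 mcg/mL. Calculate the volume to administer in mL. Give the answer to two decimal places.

0.81 mL

Concentration = 9.9 mcg/mL = 9900 ng/mL
Volume = 7981 ng ÷ 9900 ng/mL = 0.8061616 mL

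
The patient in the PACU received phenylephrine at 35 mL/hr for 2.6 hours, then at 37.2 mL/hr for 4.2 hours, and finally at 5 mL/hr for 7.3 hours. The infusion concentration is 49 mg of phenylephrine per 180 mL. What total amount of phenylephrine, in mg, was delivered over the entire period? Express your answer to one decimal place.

Concentration = 49 mg ÷ 180 mL = 0.2722222 mg/mL
Stage 1: 35 mL/hr × 2.6 hr = 91 mL → 91 mL × 0.2722222 mg/mL = 24.77222 mg
Stage 2: 37.2 mL/hr × 4.2 hr = 156.24 mL → 156.24 mL × 0.2722222 mg/mL = 42.532 mg
Stage 3: 5 mL/hr × 7.3 hr = 36.5 mL → 36.5 mL × 0.2722222 mg/mL = 9.936111 mg
Total = 24.77222 + 42.532 + 9.936111 = 77.24033 mg

77.2 mg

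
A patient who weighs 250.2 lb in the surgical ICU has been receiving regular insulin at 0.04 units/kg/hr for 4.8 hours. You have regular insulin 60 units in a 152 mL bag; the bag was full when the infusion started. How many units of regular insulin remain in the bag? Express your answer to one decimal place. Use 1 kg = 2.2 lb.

38.2 units

Weight = 250.2 lb ÷ 2.2 lb/kg = 113.7273 kg
Dose = 0.04 units/kg/hr × 113.7273 kg = 4.549091 units/hr
Concentration = 60 units ÷ 152 mL = 0.3947368 units/mL
Rate = 4.549091 units/hr ÷ 0.3947368 units/mL = 11.52436 mL/hr
Volume infused = 11.52436 mL/hr × 4.8 hr = 55.31695 mL
Volume remaining = 152 − 55.31695 = 96.68305 mL
Drug remaining = 96.68305 mL × 0.3947368 units/mL = 38.16436 units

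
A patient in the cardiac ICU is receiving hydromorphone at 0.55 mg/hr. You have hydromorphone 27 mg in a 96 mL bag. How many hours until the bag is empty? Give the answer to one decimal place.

49.1 hours

Concentration = 27 mg ÷ 96 mL = 0.28125 mg/mL
Rate = 0.55 mg/hr ÷ 0.28125 mg/mL = 1.955556 mL/hr
Duration = 96 mL ÷ 1.955556 mL/hr = 49.09091 hr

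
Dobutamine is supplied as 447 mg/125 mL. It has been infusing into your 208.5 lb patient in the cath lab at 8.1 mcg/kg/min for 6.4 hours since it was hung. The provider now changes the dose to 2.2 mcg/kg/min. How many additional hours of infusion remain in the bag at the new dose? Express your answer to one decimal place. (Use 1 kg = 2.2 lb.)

Initial rate:
Weight = 208.5 lb ÷ 2.2 lb/kg = 94.77273 kg
Dose = 8.1 mcg/kg/min × 94.77273 kg = 767.6591 mcg/min
767.6591 mcg/min × 60 min/hr = 46059.55 mcg/hr
Concentration = 447 mg ÷ 125 mL = 3.576 mg/mL = 3576 mcg/mL
Rate = 46059.55 mcg/hr ÷ 3576 mcg/mL = 12.88019 mL/hr
Volume infused so far = 12.88019 mL/hr × 6.4 hr = 82.43319 mL
Volume remaining = 125 − 82.43319 = 42.56681 mL
New rate:
Dose = 2.2 mcg/kg/min × 94.77273 kg = 208.5 mcg/min
208.5 mcg/min × 60 min/hr = 12510 mcg/hr
Rate = 12510 mcg/hr ÷ 3576 mcg/mL = 3.498322 mL/hr
Time remaining = 42.56681 mL ÷ 3.498322 mL/hr = 12.16778 hr

12.2 hours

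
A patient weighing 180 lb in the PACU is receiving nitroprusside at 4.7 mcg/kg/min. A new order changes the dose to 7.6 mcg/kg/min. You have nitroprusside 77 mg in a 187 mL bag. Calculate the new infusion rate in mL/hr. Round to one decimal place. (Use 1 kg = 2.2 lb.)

Weight = 180 lb ÷ 2.2 lb/kg = 81.81818 kg
Dose = 7.6 mcg/kg/min × 81.81818 kg = 621.8182 mcg/min
621.8182 mcg/min × 60 min/hr = 37309.09 mcg/hr
Concentration = 77 mg ÷ 187 mL = 0.4117647 mg/mL = 411.7647 mcg/mL
Rate = 37309.09 mcg/hr ÷ 411.7647 mcg/mL = 90.60779 mL/hr

90.6 mL/hr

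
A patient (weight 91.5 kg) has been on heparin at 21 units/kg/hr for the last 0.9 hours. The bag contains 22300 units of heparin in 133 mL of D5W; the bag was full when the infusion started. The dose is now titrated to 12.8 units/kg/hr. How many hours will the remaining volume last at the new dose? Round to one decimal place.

17.6 hours

Initial rate:
Dose = 21 units/kg/hr × 91.5 kg = 1921.5 units/hr
Concentration = 22300 units ÷ 133 mL = 167.6692 units/mL
Rate = 1921.5 units/hr ÷ 167.6692 units/mL = 11.46007 mL/hr
Volume infused so far = 11.46007 mL/hr × 0.9 hr = 10.31406 mL
Volume remaining = 133 − 10.31406 = 122.6859 mL
New rate:
Dose = 12.8 units/kg/hr × 91.5 kg = 1171.2 units/hr
Rate = 1171.2 units/hr ÷ 167.6692 units/mL = 6.985184 mL/hr
Time remaining = 122.6859 mL ÷ 6.985184 mL/hr = 17.56374 hr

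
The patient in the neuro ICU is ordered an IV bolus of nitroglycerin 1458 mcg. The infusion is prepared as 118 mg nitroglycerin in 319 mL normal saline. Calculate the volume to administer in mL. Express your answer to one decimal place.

3.9 mL

Concentration = 118 mg ÷ 319 mL = 0.369906 mg/mL = 369.906 mcg/mL
Volume = 1458 mcg ÷ 369.906 mcg/mL = 3.941542 mL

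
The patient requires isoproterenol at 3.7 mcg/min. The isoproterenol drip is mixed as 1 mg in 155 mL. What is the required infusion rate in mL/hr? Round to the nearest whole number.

3.7 mcg/min × 60 min/hr = 222 mcg/hr
Concentration = 1 mg ÷ 155 mL = 0.006451613 mg/mL = 6.451613 mcg/mL
Rate = 222 mcg/hr ÷ 6.451613 mcg/mL = 34.41 mL/hr

34 mL/hr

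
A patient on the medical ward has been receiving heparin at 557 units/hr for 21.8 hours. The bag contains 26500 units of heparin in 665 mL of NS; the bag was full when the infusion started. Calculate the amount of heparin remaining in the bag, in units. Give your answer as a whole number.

Concentration = 26500 units ÷ 665 mL = 39.84962 units/mL
Rate = 557 units/hr ÷ 39.84962 units/mL = 13.97755 mL/hr
Volume infused = 13.97755 mL/hr × 21.8 hr = 304.7105 mL
Volume remaining = 665 − 304.7105 = 360.2895 mL
Drug remaining = 360.2895 mL × 39.84962 units/mL = 14357.4 units

14357 units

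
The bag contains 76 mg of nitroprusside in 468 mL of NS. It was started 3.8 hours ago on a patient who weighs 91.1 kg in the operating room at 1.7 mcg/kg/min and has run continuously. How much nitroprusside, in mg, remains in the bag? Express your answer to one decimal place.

40.7 mg

Dose = 1.7 mcg/kg/min × 91.1 kg = 154.87 mcg/min
154.87 mcg/min × 60 min/hr = 9292.2 mcg/hr
Concentration = 76 mg ÷ 468 mL = 0.1623932 mg/mL = 162.3932 mcg/mL
Rate = 9292.2 mcg/hr ÷ 162.3932 mcg/mL = 57.22039 mL/hr
Volume infused = 57.22039 mL/hr × 3.8 hr = 217.4375 mL
Volume remaining = 468 − 217.4375 = 250.5625 mL
Drug remaining = 250.5625 mL × 162.3932 mcg/mL = 40689.64 mcg = 40.68964 mg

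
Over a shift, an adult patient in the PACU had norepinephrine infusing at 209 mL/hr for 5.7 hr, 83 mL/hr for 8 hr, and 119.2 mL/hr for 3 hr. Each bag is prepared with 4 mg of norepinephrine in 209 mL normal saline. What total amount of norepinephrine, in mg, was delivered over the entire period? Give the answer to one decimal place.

42.4 mg

Concentration = 4 mg ÷ 209 mL = 0.01913876 mg/mL
Stage 1: 209 mL/hr × 5.7 hr = 1191.3 mL → 1191.3 mL × 0.01913876 mg/mL = 22.8 mg
Stage 2: 83 mL/hr × 8 hr = 664 mL → 664 mL × 0.01913876 mg/mL = 12.70813 mg
Stage 3: 119.2 mL/hr × 3 hr = 357.6 mL → 357.6 mL × 0.01913876 mg/mL = 6.844019 mg
Total = 22.8 + 12.70813 + 6.844019 = 42.35215 mg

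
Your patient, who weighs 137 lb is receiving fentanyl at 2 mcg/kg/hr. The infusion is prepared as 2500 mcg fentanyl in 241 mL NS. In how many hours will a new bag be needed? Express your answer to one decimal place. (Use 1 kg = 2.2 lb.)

20.1 hours

Weight = 137 lb ÷ 2.2 lb/kg = 62.27273 kg
Dose = 2 mcg/kg/hr × 62.27273 kg = 124.5455 mcg/hr
Concentration = 2500 mcg ÷ 241 mL = 10.37344 mcg/mL
Rate = 124.5455 mcg/hr ÷ 10.37344 mcg/mL = 12.00618 mL/hr
Duration = 241 mL ÷ 12.00618 mL/hr = 20.07299 hr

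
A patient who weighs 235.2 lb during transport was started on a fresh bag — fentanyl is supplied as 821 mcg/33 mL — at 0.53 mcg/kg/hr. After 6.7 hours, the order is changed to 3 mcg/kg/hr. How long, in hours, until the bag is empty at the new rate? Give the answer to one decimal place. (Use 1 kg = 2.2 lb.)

Initial rate:
Weight = 235.2 lb ÷ 2.2 lb/kg = 106.9091 kg
Dose = 0.53 mcg/kg/hr × 106.9091 kg = 56.66182 mcg/hr
Concentration = 821 mcg ÷ 33 mL = 24.87879 mcg/mL
Rate = 56.66182 mcg/hr ÷ 24.87879 mcg/mL = 2.277515 mL/hr
Volume infused so far = 2.277515 mL/hr × 6.7 hr = 15.25935 mL
Volume remaining = 33 − 15.25935 = 17.74065 mL
New rate:
Dose = 3 mcg/kg/hr × 106.9091 kg = 320.7273 mcg/hr
Rate = 320.7273 mcg/hr ÷ 24.87879 mcg/mL = 12.8916 mL/hr
Time remaining = 17.74065 mL ÷ 12.8916 mL/hr = 1.376141 hr

1.4 hours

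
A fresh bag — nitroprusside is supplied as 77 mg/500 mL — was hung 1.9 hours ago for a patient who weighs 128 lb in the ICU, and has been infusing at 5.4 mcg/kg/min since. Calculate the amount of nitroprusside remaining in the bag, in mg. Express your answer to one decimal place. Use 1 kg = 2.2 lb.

Weight = 128 lb ÷ 2.2 lb/kg = 58.18182 kg
Dose = 5.4 mcg/kg/min × 58.18182 kg = 314.1818 mcg/min
314.1818 mcg/min × 60 min/hr = 18850.91 mcg/hr
Concentration = 77 mg ÷ 500 mL = 0.154 mg/mL = 154 mcg/mL
Rate = 18850.91 mcg/hr ÷ 154 mcg/mL = 122.4085 mL/hr
Volume infused = 122.4085 mL/hr × 1.9 hr = 232.5762 mL
Volume remaining = 500 − 232.5762 = 267.4238 mL
Drug remaining = 267.4238 mL × 154 mcg/mL = 41183.27 mcg = 41.18327 mg

41.2 mg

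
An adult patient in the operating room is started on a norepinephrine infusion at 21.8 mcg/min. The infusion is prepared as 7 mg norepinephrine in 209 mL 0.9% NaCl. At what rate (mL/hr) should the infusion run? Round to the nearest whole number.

39 mL/hr

21.8 mcg/min × 60 min/hr = 1308 mcg/hr
Concentration = 7 mg ÷ 209 mL = 0.03349282 mg/mL = 33.49282 mcg/mL
Rate = 1308 mcg/hr ÷ 33.49282 mcg/mL = 39.05314 mL/hr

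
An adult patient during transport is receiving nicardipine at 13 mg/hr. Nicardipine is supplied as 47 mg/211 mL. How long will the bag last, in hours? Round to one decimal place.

3.6 hours

Concentration = 47 mg ÷ 211 mL = 0.2227488 mg/mL
Rate = 13 mg/hr ÷ 0.2227488 mg/mL = 58.3617 mL/hr
Duration = 211 mL ÷ 58.3617 mL/hr = 3.615385 hr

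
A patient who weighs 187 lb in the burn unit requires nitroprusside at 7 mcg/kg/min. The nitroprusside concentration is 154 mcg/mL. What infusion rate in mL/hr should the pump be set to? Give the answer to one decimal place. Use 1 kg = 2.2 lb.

Weight = 187 lb ÷ 2.2 lb/kg = 85 kg
Dose = 7 mcg/kg/min × 85 kg = 595 mcg/min
595 mcg/min × 60 min/hr = 35700 mcg/hr
Rate = 35700 mcg/hr ÷ 154 mcg/mL = 231.8182 mL/hr

231.8 mL/hr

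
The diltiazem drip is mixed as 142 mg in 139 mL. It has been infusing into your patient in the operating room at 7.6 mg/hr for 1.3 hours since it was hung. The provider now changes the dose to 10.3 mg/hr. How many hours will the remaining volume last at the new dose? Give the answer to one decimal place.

12.8 hours

Initial rate:
Concentration = 142 mg ÷ 139 mL = 1.021583 mg/mL
Rate = 7.6 mg/hr ÷ 1.021583 mg/mL = 7.439437 mL/hr
Volume infused so far = 7.439437 mL/hr × 1.3 hr = 9.671268 mL
Volume remaining = 139 − 9.671268 = 129.3287 mL
New rate:
Rate = 10.3 mg/hr ÷ 1.021583 mg/mL = 10.08239 mL/hr
Time remaining = 129.3287 mL ÷ 10.08239 mL/hr = 12.82718 hr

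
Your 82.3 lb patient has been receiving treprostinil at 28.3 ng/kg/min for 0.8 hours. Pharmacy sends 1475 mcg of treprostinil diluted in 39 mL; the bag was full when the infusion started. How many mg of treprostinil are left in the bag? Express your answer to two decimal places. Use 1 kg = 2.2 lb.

Weight = 82.3 lb ÷ 2.2 lb/kg = 37.40909 kg
Dose = 28.3 ng/kg/min × 37.40909 kg = 1058.677 ng/min
1058.677 ng/min × 60 min/hr = 63520.64 ng/hr
Concentration = 1475 mcg ÷ 39 mL = 37.82051 mcg/mL = 37820.51 ng/mL
Rate = 63520.64 ng/hr ÷ 37820.51 ng/mL = 1.679529 mL/hr
Volume infused = 1.679529 mL/hr × 0.8 hr = 1.343623 mL
Volume remaining = 39 − 1.343623 = 37.65638 mL
Drug remaining = 37.65638 mL × 37820.51 ng/mL = 1424183 ng = 1.424183 mg

1.42 mg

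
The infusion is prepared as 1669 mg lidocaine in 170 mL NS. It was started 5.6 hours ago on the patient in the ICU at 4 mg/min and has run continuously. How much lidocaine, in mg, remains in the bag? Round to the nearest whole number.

4 mg/min × 60 min/hr = 240 mg/hr
Concentration = 1669 mg ÷ 170 mL = 9.817647 mg/mL
Rate = 240 mg/hr ÷ 9.817647 mg/mL = 24.44578 mL/hr
Volume infused = 24.44578 mL/hr × 5.6 hr = 136.8963 mL
Volume remaining = 170 − 136.8963 = 33.10365 mL
Drug remaining = 33.10365 mL × 9.817647 mg/mL = 325 mg

325 mg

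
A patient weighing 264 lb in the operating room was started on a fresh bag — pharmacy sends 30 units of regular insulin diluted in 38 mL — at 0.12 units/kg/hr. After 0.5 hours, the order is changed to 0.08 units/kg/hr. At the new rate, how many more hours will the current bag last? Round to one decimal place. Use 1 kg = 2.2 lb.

Initial rate:
Weight = 264 lb ÷ 2.2 lb/kg = 120 kg
Dose = 0.12 units/kg/hr × 120 kg = 14.4 units/hr
Concentration = 30 units ÷ 38 mL = 0.7894737 units/mL
Rate = 14.4 units/hr ÷ 0.7894737 units/mL = 18.24 mL/hr
Volume infused so far = 18.24 mL/hr × 0.5 hr = 9.12 mL
Volume remaining = 38 − 9.12 = 28.88 mL
New rate:
Dose = 0.08 units/kg/hr × 120 kg = 9.6 units/hr
Rate = 9.6 units/hr ÷ 0.7894737 units/mL = 12.16 mL/hr
Time remaining = 28.88 mL ÷ 12.16 mL/hr = 2.375 hr

2.4 hours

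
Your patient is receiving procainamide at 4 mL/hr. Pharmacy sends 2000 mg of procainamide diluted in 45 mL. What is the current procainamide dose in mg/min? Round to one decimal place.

3.0 mg/min

Concentration = 2000 mg ÷ 45 mL = 44.44444 mg/mL
Drug rate = 4 mL/hr × 44.44444 mg/mL = 177.7778 mg/hr
177.7778 mg/hr ÷ 60 min/hr = 2.962963 mg/min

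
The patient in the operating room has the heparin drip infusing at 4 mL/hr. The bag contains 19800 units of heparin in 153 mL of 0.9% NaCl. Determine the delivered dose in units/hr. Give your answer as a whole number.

Concentration = 19800 units ÷ 153 mL = 129.4118 units/mL
Drug rate = 4 mL/hr × 129.4118 units/mL = 517.6471 units/hr

518 units/hr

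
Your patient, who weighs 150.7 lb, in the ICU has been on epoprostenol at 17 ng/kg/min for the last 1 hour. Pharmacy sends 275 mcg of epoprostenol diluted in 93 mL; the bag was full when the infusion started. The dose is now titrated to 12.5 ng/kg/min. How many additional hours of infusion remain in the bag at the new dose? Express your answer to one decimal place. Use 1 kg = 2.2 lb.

4.0 hours

Initial rate:
Weight = 150.7 lb ÷ 2.2 lb/kg = 68.5 kg
Dose = 17 ng/kg/min × 68.5 kg = 1164.5 ng/min
1164.5 ng/min × 60 min/hr = 69870 ng/hr
Concentration = 275 mcg ÷ 93 mL = 2.956989 mcg/mL = 2956.989 ng/mL
Rate = 69870 ng/hr ÷ 2956.989 ng/mL = 23.62876 mL/hr
Volume infused so far = 23.62876 mL/hr × 1 hr = 23.62876 mL
Volume remaining = 93 − 23.62876 = 69.37124 mL
New rate:
Dose = 12.5 ng/kg/min × 68.5 kg = 856.25 ng/min
856.25 ng/min × 60 min/hr = 51375 ng/hr
Rate = 51375 ng/hr ÷ 2956.989 ng/mL = 17.37409 mL/hr
Time remaining = 69.37124 mL ÷ 17.37409 mL/hr = 3.992798 hr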